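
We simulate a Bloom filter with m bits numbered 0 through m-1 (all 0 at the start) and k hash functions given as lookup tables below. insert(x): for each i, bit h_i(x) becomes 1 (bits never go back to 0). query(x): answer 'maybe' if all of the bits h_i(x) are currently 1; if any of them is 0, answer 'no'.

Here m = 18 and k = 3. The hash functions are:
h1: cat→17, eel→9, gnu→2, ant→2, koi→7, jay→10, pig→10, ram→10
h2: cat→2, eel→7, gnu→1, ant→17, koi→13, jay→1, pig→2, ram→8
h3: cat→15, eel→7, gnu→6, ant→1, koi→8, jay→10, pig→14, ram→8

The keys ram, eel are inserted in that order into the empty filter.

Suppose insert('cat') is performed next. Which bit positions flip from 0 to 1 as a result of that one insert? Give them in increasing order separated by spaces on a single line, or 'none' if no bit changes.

Start: bits=000000000000000000
After insert 'ram': sets bits 8 10 -> bits=000000001010000000
After insert 'eel': sets bits 7 9 -> bits=000000011110000000
insert 'cat' would touch bits 2 15 17; currently bit2=0, bit15=0, bit17=0
Bits that are 0 among those (would change 0->1): 2 15 17

Answer: 2 15 17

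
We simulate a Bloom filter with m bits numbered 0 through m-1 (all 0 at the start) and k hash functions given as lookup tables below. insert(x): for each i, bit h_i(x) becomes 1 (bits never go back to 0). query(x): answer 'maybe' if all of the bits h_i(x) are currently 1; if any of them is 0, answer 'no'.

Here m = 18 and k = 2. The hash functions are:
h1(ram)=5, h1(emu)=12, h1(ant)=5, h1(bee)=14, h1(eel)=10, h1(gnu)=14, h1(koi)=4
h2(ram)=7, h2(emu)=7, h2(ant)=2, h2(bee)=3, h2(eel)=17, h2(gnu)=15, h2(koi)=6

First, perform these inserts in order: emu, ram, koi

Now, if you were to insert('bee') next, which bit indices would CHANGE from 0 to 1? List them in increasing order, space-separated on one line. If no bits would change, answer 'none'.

Start: bits=000000000000000000
After insert 'emu': sets bits 7 12 -> bits=000000010000100000
After insert 'ram': sets bits 5 7 -> bits=000001010000100000
After insert 'koi': sets bits 4 6 -> bits=000011110000100000
insert 'bee' would touch bits 3 14; currently bit3=0, bit14=0
Bits that are 0 among those (would change 0->1): 3 14

Answer: 3 14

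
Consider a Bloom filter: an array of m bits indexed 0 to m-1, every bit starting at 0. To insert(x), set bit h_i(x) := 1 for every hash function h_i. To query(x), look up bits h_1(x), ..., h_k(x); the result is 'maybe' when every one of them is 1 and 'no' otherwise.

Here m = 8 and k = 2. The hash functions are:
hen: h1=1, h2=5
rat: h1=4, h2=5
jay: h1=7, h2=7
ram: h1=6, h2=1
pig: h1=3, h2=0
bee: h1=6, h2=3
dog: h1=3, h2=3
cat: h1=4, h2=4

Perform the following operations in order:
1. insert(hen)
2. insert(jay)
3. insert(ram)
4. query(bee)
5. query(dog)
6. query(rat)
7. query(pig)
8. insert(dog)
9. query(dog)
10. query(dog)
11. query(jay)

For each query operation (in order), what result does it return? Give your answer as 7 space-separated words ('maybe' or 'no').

Answer: no no no no maybe maybe maybe

Derivation:
Start: bits=00000000
Op 1: insert hen -> sets bits 1 5 -> bits=01000100
Op 2: insert jay -> sets bits 7 -> bits=01000101
Op 3: insert ram -> sets bits 1 6 -> bits=01000111
Op 4: query bee -> checks bit3=0, bit6=1 (has a 0) -> no
Op 5: query dog -> checks bit3=0 (has a 0) -> no
Op 6: query rat -> checks bit4=0, bit5=1 (has a 0) -> no
Op 7: query pig -> checks bit0=0, bit3=0 (has a 0) -> no
Op 8: insert dog -> sets bits 3 -> bits=01010111
Op 9: query dog -> checks bit3=1 (all 1) -> maybe
Op 10: query dog -> checks bit3=1 (all 1) -> maybe
Op 11: query jay -> checks bit7=1 (all 1) -> maybe
Query results in order: no no no no maybe maybe maybe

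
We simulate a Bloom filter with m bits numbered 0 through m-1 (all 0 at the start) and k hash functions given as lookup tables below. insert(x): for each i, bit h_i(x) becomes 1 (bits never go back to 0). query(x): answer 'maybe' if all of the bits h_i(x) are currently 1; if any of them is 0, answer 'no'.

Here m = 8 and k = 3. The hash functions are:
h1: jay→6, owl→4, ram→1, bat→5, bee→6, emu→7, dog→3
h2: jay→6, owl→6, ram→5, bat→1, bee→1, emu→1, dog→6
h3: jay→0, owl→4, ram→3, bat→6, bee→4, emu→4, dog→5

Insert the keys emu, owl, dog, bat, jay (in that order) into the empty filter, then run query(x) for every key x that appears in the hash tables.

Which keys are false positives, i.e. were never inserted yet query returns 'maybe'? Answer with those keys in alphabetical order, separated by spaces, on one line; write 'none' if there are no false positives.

Start: bits=00000000
After insert 'emu': sets bits 1 4 7 -> bits=01001001
After insert 'owl': sets bits 4 6 -> bits=01001011
After insert 'dog': sets bits 3 5 6 -> bits=01011111
After insert 'bat': sets bits 1 5 6 -> bits=01011111
After insert 'jay': sets bits 0 6 -> bits=11011111
Not inserted: bee ram — query each against bits=11011111:
query bee: checks bit1=1, bit4=1, bit6=1 (all 1) -> maybe => FALSE POSITIVE
query ram: checks bit1=1, bit3=1, bit5=1 (all 1) -> maybe => FALSE POSITIVE
False positives (alphabetical): bee ram

Answer: bee ram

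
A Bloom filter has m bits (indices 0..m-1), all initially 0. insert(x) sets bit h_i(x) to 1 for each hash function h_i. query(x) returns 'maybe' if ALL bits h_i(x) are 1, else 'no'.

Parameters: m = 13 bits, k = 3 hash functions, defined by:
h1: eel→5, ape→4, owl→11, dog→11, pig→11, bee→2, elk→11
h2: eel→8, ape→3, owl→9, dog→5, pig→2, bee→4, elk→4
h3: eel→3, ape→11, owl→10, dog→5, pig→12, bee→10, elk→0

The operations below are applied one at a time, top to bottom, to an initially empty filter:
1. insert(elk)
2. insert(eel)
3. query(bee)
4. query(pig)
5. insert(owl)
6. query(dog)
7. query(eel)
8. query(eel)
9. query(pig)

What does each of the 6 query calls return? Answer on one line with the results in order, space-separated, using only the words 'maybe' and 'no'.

Start: bits=0000000000000
Op 1: insert elk -> sets bits 0 4 11 -> bits=1000100000010
Op 2: insert eel -> sets bits 3 5 8 -> bits=1001110010010
Op 3: query bee -> checks bit2=0, bit4=1, bit10=0 (has a 0) -> no
Op 4: query pig -> checks bit2=0, bit11=1, bit12=0 (has a 0) -> no
Op 5: insert owl -> sets bits 9 10 11 -> bits=1001110011110
Op 6: query dog -> checks bit5=1, bit11=1 (all 1) -> maybe
Op 7: query eel -> checks bit3=1, bit5=1, bit8=1 (all 1) -> maybe
Op 8: query eel -> checks bit3=1, bit5=1, bit8=1 (all 1) -> maybe
Op 9: query pig -> checks bit2=0, bit11=1, bit12=0 (has a 0) -> no
Query results in order: no no maybe maybe maybe no

Answer: no no maybe maybe maybe no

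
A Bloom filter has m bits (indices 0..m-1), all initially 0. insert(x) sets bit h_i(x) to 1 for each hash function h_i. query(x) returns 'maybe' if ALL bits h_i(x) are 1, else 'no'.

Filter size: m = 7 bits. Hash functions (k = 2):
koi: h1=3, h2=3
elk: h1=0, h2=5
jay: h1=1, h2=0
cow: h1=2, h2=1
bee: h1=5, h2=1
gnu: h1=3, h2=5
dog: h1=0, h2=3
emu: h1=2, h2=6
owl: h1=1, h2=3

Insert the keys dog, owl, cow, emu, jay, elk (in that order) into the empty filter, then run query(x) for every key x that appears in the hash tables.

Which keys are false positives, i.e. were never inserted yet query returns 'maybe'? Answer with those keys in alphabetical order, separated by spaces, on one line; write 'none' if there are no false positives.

Start: bits=0000000
After insert 'dog': sets bits 0 3 -> bits=1001000
After insert 'owl': sets bits 1 3 -> bits=1101000
After insert 'cow': sets bits 1 2 -> bits=1111000
After insert 'emu': sets bits 2 6 -> bits=1111001
After insert 'jay': sets bits 0 1 -> bits=1111001
After insert 'elk': sets bits 0 5 -> bits=1111011
Not inserted: bee gnu koi — query each against bits=1111011:
query bee: checks bit1=1, bit5=1 (all 1) -> maybe => FALSE POSITIVE
query gnu: checks bit3=1, bit5=1 (all 1) -> maybe => FALSE POSITIVE
query koi: checks bit3=1 (all 1) -> maybe => FALSE POSITIVE
False positives (alphabetical): bee gnu koi

Answer: bee gnu koi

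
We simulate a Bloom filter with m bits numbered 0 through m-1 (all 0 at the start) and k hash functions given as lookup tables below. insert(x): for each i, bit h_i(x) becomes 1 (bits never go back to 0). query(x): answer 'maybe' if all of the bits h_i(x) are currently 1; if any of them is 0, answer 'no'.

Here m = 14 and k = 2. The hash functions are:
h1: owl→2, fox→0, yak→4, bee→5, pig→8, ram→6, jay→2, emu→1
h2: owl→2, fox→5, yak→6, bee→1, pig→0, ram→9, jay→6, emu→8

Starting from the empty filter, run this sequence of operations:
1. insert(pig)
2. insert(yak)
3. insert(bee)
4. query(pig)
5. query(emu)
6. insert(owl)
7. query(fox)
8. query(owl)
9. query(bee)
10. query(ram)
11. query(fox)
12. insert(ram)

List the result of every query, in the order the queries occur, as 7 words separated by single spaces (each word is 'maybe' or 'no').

Start: bits=00000000000000
Op 1: insert pig -> sets bits 0 8 -> bits=10000000100000
Op 2: insert yak -> sets bits 4 6 -> bits=10001010100000
Op 3: insert bee -> sets bits 1 5 -> bits=11001110100000
Op 4: query pig -> checks bit0=1, bit8=1 (all 1) -> maybe
Op 5: query emu -> checks bit1=1, bit8=1 (all 1) -> maybe
Op 6: insert owl -> sets bits 2 -> bits=11101110100000
Op 7: query fox -> checks bit0=1, bit5=1 (all 1) -> maybe
Op 8: query owl -> checks bit2=1 (all 1) -> maybe
Op 9: query bee -> checks bit1=1, bit5=1 (all 1) -> maybe
Op 10: query ram -> checks bit6=1, bit9=0 (has a 0) -> no
Op 11: query fox -> checks bit0=1, bit5=1 (all 1) -> maybe
Op 12: insert ram -> sets bits 6 9 -> bits=11101110110000
Query results in order: maybe maybe maybe maybe maybe no maybe

Answer: maybe maybe maybe maybe maybe no maybe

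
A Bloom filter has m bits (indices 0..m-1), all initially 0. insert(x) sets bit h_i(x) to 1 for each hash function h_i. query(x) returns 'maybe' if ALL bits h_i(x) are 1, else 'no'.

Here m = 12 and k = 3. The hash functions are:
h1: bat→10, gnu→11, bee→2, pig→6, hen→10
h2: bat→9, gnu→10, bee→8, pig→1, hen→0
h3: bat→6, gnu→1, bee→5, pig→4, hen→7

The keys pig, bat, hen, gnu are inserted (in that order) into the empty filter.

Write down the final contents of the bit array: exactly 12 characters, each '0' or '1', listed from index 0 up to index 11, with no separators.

Start: bits=000000000000
After insert 'pig': sets bits 1 4 6 -> bits=010010100000
After insert 'bat': sets bits 6 9 10 -> bits=010010100110
After insert 'hen': sets bits 0 7 10 -> bits=110010110110
After insert 'gnu': sets bits 1 10 11 -> bits=110010110111

Answer: 110010110111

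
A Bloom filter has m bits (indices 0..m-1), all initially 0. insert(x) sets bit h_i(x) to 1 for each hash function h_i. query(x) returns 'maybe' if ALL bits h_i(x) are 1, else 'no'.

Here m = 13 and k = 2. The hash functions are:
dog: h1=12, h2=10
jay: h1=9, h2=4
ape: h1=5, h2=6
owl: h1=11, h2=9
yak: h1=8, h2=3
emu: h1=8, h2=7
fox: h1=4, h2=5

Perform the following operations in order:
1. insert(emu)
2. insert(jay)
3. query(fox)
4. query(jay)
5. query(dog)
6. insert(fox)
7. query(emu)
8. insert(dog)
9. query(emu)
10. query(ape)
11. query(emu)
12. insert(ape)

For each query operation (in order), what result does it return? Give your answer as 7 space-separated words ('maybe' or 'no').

Start: bits=0000000000000
Op 1: insert emu -> sets bits 7 8 -> bits=0000000110000
Op 2: insert jay -> sets bits 4 9 -> bits=0000100111000
Op 3: query fox -> checks bit4=1, bit5=0 (has a 0) -> no
Op 4: query jay -> checks bit4=1, bit9=1 (all 1) -> maybe
Op 5: query dog -> checks bit10=0, bit12=0 (has a 0) -> no
Op 6: insert fox -> sets bits 4 5 -> bits=0000110111000
Op 7: query emu -> checks bit7=1, bit8=1 (all 1) -> maybe
Op 8: insert dog -> sets bits 10 12 -> bits=0000110111101
Op 9: query emu -> checks bit7=1, bit8=1 (all 1) -> maybe
Op 10: query ape -> checks bit5=1, bit6=0 (has a 0) -> no
Op 11: query emu -> checks bit7=1, bit8=1 (all 1) -> maybe
Op 12: insert ape -> sets bits 5 6 -> bits=0000111111101
Query results in order: no maybe no maybe maybe no maybe

Answer: no maybe no maybe maybe no maybe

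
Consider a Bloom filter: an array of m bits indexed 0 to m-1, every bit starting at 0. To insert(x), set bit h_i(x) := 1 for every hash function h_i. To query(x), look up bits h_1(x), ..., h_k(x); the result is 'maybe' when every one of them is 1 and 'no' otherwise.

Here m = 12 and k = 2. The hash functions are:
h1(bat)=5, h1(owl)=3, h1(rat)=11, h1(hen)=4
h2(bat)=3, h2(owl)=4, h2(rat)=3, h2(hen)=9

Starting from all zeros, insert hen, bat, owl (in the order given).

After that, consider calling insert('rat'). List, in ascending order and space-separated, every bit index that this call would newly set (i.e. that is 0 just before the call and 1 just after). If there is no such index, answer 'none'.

Answer: 11

Derivation:
Start: bits=000000000000
After insert 'hen': sets bits 4 9 -> bits=000010000100
After insert 'bat': sets bits 3 5 -> bits=000111000100
After insert 'owl': sets bits 3 4 -> bits=000111000100
insert 'rat' would touch bits 3 11; currently bit3=1, bit11=0
Bits that are 0 among those (would change 0->1): 11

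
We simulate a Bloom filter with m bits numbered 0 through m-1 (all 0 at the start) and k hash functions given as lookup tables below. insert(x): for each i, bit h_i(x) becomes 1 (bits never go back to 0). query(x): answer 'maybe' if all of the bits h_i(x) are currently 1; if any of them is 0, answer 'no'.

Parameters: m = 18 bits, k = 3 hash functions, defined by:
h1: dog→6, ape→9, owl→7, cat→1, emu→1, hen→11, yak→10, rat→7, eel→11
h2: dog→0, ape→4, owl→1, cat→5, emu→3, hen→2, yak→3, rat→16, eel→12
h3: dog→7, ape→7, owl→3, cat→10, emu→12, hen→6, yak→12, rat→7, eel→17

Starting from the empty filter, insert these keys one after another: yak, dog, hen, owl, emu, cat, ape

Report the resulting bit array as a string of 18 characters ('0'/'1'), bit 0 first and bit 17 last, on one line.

Answer: 111111110111100000

Derivation:
Start: bits=000000000000000000
After insert 'yak': sets bits 3 10 12 -> bits=000100000010100000
After insert 'dog': sets bits 0 6 7 -> bits=100100110010100000
After insert 'hen': sets bits 2 6 11 -> bits=101100110011100000
After insert 'owl': sets bits 1 3 7 -> bits=111100110011100000
After insert 'emu': sets bits 1 3 12 -> bits=111100110011100000
After insert 'cat': sets bits 1 5 10 -> bits=111101110011100000
After insert 'ape': sets bits 4 7 9 -> bits=111111110111100000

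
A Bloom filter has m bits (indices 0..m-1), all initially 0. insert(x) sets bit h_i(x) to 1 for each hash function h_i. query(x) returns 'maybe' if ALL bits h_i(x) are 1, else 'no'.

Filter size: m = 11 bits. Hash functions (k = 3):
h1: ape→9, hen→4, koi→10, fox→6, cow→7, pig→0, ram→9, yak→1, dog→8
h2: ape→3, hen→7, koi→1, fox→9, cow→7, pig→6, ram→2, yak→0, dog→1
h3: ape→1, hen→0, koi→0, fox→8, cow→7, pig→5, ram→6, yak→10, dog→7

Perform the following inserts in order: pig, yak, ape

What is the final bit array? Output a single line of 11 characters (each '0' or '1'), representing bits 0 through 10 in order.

Answer: 11010110011

Derivation:
Start: bits=00000000000
After insert 'pig': sets bits 0 5 6 -> bits=10000110000
After insert 'yak': sets bits 0 1 10 -> bits=11000110001
After insert 'ape': sets bits 1 3 9 -> bits=11010110011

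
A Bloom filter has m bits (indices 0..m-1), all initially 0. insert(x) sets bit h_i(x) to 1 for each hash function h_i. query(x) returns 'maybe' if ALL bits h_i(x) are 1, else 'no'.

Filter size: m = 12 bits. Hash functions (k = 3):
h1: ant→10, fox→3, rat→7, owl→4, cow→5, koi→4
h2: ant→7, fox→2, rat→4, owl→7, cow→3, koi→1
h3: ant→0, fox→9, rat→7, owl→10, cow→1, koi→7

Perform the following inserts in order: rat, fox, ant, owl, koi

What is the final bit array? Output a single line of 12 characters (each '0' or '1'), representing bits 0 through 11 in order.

Answer: 111110010110

Derivation:
Start: bits=000000000000
After insert 'rat': sets bits 4 7 -> bits=000010010000
After insert 'fox': sets bits 2 3 9 -> bits=001110010100
After insert 'ant': sets bits 0 7 10 -> bits=101110010110
After insert 'owl': sets bits 4 7 10 -> bits=101110010110
After insert 'koi': sets bits 1 4 7 -> bits=111110010110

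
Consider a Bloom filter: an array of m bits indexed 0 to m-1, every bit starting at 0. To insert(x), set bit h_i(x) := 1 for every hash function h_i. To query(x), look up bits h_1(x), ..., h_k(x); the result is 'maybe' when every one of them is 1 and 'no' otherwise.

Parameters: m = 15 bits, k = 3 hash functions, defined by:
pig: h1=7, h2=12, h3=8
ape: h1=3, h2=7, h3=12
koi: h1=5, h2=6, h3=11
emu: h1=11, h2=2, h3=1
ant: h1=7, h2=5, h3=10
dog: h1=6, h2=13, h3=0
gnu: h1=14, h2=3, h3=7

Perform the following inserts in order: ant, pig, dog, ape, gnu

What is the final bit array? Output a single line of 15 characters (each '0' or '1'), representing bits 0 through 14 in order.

Start: bits=000000000000000
After insert 'ant': sets bits 5 7 10 -> bits=000001010010000
After insert 'pig': sets bits 7 8 12 -> bits=000001011010100
After insert 'dog': sets bits 0 6 13 -> bits=100001111010110
After insert 'ape': sets bits 3 7 12 -> bits=100101111010110
After insert 'gnu': sets bits 3 7 14 -> bits=100101111010111

Answer: 100101111010111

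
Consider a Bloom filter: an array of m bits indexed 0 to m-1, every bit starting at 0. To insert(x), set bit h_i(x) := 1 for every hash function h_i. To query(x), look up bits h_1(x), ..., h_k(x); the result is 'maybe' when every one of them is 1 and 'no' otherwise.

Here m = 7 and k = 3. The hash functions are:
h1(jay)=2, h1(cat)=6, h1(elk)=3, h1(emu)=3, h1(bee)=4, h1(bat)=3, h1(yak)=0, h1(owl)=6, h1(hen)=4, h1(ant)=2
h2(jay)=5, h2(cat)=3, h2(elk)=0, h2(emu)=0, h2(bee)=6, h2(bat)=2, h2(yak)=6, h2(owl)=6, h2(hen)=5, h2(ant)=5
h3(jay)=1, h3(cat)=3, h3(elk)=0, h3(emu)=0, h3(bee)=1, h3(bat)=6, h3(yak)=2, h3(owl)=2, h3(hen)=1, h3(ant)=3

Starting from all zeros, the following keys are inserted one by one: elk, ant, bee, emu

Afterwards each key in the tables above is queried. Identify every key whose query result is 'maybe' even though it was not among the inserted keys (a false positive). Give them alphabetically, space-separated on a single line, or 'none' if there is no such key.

Start: bits=0000000
After insert 'elk': sets bits 0 3 -> bits=1001000
After insert 'ant': sets bits 2 3 5 -> bits=1011010
After insert 'bee': sets bits 1 4 6 -> bits=1111111
After insert 'emu': sets bits 0 3 -> bits=1111111
Not inserted: bat cat hen jay owl yak — query each against bits=1111111:
query bat: checks bit2=1, bit3=1, bit6=1 (all 1) -> maybe => FALSE POSITIVE
query cat: checks bit3=1, bit6=1 (all 1) -> maybe => FALSE POSITIVE
query hen: checks bit1=1, bit4=1, bit5=1 (all 1) -> maybe => FALSE POSITIVE
query jay: checks bit1=1, bit2=1, bit5=1 (all 1) -> maybe => FALSE POSITIVE
query owl: checks bit2=1, bit6=1 (all 1) -> maybe => FALSE POSITIVE
query yak: checks bit0=1, bit2=1, bit6=1 (all 1) -> maybe => FALSE POSITIVE
False positives (alphabetical): bat cat hen jay owl yak

Answer: bat cat hen jay owl yak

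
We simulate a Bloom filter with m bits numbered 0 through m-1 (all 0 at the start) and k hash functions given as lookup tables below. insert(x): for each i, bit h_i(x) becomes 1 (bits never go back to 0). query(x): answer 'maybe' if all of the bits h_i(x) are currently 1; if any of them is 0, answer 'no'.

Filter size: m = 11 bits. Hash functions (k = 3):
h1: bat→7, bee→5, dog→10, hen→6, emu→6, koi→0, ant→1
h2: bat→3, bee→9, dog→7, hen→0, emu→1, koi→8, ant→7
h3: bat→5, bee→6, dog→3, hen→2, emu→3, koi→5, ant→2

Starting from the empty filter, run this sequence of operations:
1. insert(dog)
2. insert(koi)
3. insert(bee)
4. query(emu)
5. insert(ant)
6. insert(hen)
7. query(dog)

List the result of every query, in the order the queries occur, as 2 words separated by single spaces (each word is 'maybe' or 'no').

Answer: no maybe

Derivation:
Start: bits=00000000000
Op 1: insert dog -> sets bits 3 7 10 -> bits=00010001001
Op 2: insert koi -> sets bits 0 5 8 -> bits=10010101101
Op 3: insert bee -> sets bits 5 6 9 -> bits=10010111111
Op 4: query emu -> checks bit1=0, bit3=1, bit6=1 (has a 0) -> no
Op 5: insert ant -> sets bits 1 2 7 -> bits=11110111111
Op 6: insert hen -> sets bits 0 2 6 -> bits=11110111111
Op 7: query dog -> checks bit3=1, bit7=1, bit10=1 (all 1) -> maybe
Query results in order: no maybe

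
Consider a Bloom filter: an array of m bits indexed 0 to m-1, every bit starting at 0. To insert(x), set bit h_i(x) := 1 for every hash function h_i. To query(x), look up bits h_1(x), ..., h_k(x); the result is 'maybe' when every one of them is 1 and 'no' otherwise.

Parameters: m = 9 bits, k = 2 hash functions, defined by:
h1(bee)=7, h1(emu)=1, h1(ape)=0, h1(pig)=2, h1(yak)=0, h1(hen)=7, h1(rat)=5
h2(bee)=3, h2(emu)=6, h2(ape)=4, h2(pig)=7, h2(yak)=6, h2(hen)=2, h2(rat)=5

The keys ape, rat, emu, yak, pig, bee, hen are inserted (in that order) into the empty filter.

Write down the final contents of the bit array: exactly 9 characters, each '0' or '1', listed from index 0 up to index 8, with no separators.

Start: bits=000000000
After insert 'ape': sets bits 0 4 -> bits=100010000
After insert 'rat': sets bits 5 -> bits=100011000
After insert 'emu': sets bits 1 6 -> bits=110011100
After insert 'yak': sets bits 0 6 -> bits=110011100
After insert 'pig': sets bits 2 7 -> bits=111011110
After insert 'bee': sets bits 3 7 -> bits=111111110
After insert 'hen': sets bits 2 7 -> bits=111111110

Answer: 111111110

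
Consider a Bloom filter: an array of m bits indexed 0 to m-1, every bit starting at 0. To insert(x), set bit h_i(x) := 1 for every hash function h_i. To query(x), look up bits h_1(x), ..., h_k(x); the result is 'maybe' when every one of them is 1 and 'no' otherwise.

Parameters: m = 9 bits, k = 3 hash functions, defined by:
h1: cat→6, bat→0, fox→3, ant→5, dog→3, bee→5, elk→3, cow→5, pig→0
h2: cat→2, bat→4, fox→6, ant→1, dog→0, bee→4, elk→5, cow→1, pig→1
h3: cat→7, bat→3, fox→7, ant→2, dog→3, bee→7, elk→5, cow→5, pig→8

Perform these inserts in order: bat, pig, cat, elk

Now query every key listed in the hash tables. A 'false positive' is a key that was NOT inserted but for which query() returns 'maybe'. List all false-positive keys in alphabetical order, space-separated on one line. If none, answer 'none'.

Answer: ant bee cow dog fox

Derivation:
Start: bits=000000000
After insert 'bat': sets bits 0 3 4 -> bits=100110000
After insert 'pig': sets bits 0 1 8 -> bits=110110001
After insert 'cat': sets bits 2 6 7 -> bits=111110111
After insert 'elk': sets bits 3 5 -> bits=111111111
Not inserted: ant bee cow dog fox — query each against bits=111111111:
query ant: checks bit1=1, bit2=1, bit5=1 (all 1) -> maybe => FALSE POSITIVE
query bee: checks bit4=1, bit5=1, bit7=1 (all 1) -> maybe => FALSE POSITIVE
query cow: checks bit1=1, bit5=1 (all 1) -> maybe => FALSE POSITIVE
query dog: checks bit0=1, bit3=1 (all 1) -> maybe => FALSE POSITIVE
query fox: checks bit3=1, bit6=1, bit7=1 (all 1) -> maybe => FALSE POSITIVE
False positives (alphabetical): ant bee cow dog fox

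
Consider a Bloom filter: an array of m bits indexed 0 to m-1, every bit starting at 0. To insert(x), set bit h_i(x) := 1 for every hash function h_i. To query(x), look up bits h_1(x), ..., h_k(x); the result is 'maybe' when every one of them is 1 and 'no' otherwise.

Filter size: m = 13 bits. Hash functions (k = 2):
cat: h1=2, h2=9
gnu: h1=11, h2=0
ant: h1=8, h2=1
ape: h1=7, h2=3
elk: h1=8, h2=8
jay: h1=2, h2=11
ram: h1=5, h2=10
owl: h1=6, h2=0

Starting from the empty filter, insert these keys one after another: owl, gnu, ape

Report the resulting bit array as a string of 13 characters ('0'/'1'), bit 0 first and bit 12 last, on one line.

Start: bits=0000000000000
After insert 'owl': sets bits 0 6 -> bits=1000001000000
After insert 'gnu': sets bits 0 11 -> bits=1000001000010
After insert 'ape': sets bits 3 7 -> bits=1001001100010

Answer: 1001001100010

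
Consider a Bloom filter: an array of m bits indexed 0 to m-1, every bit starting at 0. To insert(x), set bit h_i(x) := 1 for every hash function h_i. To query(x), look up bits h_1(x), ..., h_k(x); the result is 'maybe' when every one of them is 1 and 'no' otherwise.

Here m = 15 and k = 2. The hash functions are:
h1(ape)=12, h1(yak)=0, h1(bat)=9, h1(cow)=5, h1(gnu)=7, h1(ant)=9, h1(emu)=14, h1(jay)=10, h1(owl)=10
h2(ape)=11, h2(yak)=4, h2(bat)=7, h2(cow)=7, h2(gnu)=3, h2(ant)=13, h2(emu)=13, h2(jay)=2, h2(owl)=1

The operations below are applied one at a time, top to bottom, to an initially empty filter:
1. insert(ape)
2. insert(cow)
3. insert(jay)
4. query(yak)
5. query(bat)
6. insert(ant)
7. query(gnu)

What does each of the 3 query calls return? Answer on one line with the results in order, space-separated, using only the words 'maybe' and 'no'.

Answer: no no no

Derivation:
Start: bits=000000000000000
Op 1: insert ape -> sets bits 11 12 -> bits=000000000001100
Op 2: insert cow -> sets bits 5 7 -> bits=000001010001100
Op 3: insert jay -> sets bits 2 10 -> bits=001001010011100
Op 4: query yak -> checks bit0=0, bit4=0 (has a 0) -> no
Op 5: query bat -> checks bit7=1, bit9=0 (has a 0) -> no
Op 6: insert ant -> sets bits 9 13 -> bits=001001010111110
Op 7: query gnu -> checks bit3=0, bit7=1 (has a 0) -> no
Query results in order: no no no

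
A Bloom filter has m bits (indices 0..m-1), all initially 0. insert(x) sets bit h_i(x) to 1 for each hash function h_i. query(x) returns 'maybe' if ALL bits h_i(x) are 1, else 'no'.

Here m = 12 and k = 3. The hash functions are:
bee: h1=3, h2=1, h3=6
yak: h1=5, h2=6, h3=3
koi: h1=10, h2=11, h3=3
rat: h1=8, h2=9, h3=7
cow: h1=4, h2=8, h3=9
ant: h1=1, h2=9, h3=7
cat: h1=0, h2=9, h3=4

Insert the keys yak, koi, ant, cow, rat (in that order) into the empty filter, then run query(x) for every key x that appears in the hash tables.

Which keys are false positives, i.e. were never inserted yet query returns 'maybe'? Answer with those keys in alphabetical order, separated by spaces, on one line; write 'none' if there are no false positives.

Answer: bee

Derivation:
Start: bits=000000000000
After insert 'yak': sets bits 3 5 6 -> bits=000101100000
After insert 'koi': sets bits 3 10 11 -> bits=000101100011
After insert 'ant': sets bits 1 7 9 -> bits=010101110111
After insert 'cow': sets bits 4 8 9 -> bits=010111111111
After insert 'rat': sets bits 7 8 9 -> bits=010111111111
Not inserted: bee cat — query each against bits=010111111111:
query bee: checks bit1=1, bit3=1, bit6=1 (all 1) -> maybe => FALSE POSITIVE
query cat: checks bit0=0, bit4=1, bit9=1 (has a 0) -> no => not a false positive
False positives (alphabetical): bee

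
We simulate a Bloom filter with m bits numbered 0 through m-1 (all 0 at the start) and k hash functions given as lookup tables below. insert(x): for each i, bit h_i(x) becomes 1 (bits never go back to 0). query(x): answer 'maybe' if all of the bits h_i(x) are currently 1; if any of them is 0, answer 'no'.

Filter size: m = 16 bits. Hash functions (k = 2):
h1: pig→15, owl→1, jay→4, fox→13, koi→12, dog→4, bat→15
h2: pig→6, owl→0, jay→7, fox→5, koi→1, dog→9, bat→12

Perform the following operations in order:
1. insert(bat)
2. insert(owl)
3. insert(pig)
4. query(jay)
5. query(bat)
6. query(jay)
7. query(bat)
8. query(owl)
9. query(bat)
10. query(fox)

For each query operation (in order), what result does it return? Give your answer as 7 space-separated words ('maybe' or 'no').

Answer: no maybe no maybe maybe maybe no

Derivation:
Start: bits=0000000000000000
Op 1: insert bat -> sets bits 12 15 -> bits=0000000000001001
Op 2: insert owl -> sets bits 0 1 -> bits=1100000000001001
Op 3: insert pig -> sets bits 6 15 -> bits=1100001000001001
Op 4: query jay -> checks bit4=0, bit7=0 (has a 0) -> no
Op 5: query bat -> checks bit12=1, bit15=1 (all 1) -> maybe
Op 6: query jay -> checks bit4=0, bit7=0 (has a 0) -> no
Op 7: query bat -> checks bit12=1, bit15=1 (all 1) -> maybe
Op 8: query owl -> checks bit0=1, bit1=1 (all 1) -> maybe
Op 9: query bat -> checks bit12=1, bit15=1 (all 1) -> maybe
Op 10: query fox -> checks bit5=0, bit13=0 (has a 0) -> no
Query results in order: no maybe no maybe maybe maybe no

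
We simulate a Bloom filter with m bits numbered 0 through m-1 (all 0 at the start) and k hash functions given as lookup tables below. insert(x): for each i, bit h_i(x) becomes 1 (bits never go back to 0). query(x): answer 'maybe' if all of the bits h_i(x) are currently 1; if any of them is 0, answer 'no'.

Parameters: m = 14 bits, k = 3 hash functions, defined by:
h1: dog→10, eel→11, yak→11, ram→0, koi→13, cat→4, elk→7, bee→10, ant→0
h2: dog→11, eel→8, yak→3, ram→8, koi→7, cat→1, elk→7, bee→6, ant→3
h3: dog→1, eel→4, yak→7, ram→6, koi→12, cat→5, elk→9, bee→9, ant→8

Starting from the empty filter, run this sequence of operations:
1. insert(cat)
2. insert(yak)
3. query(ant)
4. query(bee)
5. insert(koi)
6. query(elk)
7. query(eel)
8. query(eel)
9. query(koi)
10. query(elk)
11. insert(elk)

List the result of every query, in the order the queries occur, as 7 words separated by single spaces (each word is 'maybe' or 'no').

Start: bits=00000000000000
Op 1: insert cat -> sets bits 1 4 5 -> bits=01001100000000
Op 2: insert yak -> sets bits 3 7 11 -> bits=01011101000100
Op 3: query ant -> checks bit0=0, bit3=1, bit8=0 (has a 0) -> no
Op 4: query bee -> checks bit6=0, bit9=0, bit10=0 (has a 0) -> no
Op 5: insert koi -> sets bits 7 12 13 -> bits=01011101000111
Op 6: query elk -> checks bit7=1, bit9=0 (has a 0) -> no
Op 7: query eel -> checks bit4=1, bit8=0, bit11=1 (has a 0) -> no
Op 8: query eel -> checks bit4=1, bit8=0, bit11=1 (has a 0) -> no
Op 9: query koi -> checks bit7=1, bit12=1, bit13=1 (all 1) -> maybe
Op 10: query elk -> checks bit7=1, bit9=0 (has a 0) -> no
Op 11: insert elk -> sets bits 7 9 -> bits=01011101010111
Query results in order: no no no no no maybe no

Answer: no no no no no maybe no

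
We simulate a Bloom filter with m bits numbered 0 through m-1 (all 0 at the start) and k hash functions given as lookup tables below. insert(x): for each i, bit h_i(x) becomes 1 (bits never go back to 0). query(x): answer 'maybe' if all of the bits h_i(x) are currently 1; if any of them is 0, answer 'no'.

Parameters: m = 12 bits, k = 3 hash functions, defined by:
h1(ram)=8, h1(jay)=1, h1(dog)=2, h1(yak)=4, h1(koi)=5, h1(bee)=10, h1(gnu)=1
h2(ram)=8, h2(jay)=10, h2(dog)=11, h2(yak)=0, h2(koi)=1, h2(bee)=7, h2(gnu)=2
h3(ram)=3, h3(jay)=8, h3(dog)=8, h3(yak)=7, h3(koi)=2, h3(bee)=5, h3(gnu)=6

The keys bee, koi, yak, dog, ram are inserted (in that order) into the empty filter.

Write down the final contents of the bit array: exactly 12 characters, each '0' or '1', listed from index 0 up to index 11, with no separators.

Answer: 111111011011

Derivation:
Start: bits=000000000000
After insert 'bee': sets bits 5 7 10 -> bits=000001010010
After insert 'koi': sets bits 1 2 5 -> bits=011001010010
After insert 'yak': sets bits 0 4 7 -> bits=111011010010
After insert 'dog': sets bits 2 8 11 -> bits=111011011011
After insert 'ram': sets bits 3 8 -> bits=111111011011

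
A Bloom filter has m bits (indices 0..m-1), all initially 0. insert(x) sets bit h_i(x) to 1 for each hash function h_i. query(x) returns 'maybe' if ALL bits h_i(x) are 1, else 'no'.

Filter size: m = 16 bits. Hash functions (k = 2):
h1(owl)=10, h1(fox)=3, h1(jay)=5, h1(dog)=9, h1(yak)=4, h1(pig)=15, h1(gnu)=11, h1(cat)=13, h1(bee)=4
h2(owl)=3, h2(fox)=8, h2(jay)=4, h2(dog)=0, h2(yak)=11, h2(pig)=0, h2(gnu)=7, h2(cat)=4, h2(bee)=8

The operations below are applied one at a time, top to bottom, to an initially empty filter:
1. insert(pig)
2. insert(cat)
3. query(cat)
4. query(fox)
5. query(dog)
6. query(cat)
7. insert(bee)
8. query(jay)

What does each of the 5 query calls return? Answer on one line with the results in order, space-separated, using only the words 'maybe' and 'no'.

Start: bits=0000000000000000
Op 1: insert pig -> sets bits 0 15 -> bits=1000000000000001
Op 2: insert cat -> sets bits 4 13 -> bits=1000100000000101
Op 3: query cat -> checks bit4=1, bit13=1 (all 1) -> maybe
Op 4: query fox -> checks bit3=0, bit8=0 (has a 0) -> no
Op 5: query dog -> checks bit0=1, bit9=0 (has a 0) -> no
Op 6: query cat -> checks bit4=1, bit13=1 (all 1) -> maybe
Op 7: insert bee -> sets bits 4 8 -> bits=1000100010000101
Op 8: query jay -> checks bit4=1, bit5=0 (has a 0) -> no
Query results in order: maybe no no maybe no

Answer: maybe no no maybe no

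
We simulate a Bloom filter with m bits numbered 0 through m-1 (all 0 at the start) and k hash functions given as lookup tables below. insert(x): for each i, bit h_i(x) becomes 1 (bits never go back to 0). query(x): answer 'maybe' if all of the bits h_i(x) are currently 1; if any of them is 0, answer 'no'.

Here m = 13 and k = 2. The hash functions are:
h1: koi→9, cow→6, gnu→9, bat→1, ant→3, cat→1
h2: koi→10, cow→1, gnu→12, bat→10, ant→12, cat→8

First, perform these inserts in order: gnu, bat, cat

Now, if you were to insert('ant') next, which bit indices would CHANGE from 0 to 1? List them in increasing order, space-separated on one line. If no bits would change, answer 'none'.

Answer: 3

Derivation:
Start: bits=0000000000000
After insert 'gnu': sets bits 9 12 -> bits=0000000001001
After insert 'bat': sets bits 1 10 -> bits=0100000001101
After insert 'cat': sets bits 1 8 -> bits=0100000011101
insert 'ant' would touch bits 3 12; currently bit3=0, bit12=1
Bits that are 0 among those (would change 0->1): 3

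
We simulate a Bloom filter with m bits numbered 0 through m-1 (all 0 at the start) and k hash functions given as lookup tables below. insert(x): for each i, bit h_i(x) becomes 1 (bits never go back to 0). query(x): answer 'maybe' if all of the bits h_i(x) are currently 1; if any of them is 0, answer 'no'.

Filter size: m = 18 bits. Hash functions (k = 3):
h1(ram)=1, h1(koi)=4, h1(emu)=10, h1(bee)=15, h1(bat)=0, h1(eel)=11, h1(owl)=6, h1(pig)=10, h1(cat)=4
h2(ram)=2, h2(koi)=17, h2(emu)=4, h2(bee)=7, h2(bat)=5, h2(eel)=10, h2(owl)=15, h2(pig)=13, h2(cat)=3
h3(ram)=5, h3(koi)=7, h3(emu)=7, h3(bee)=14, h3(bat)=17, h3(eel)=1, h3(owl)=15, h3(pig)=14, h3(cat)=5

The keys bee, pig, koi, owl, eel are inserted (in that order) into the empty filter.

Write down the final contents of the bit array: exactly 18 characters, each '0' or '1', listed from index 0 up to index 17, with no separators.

Start: bits=000000000000000000
After insert 'bee': sets bits 7 14 15 -> bits=000000010000001100
After insert 'pig': sets bits 10 13 14 -> bits=000000010010011100
After insert 'koi': sets bits 4 7 17 -> bits=000010010010011101
After insert 'owl': sets bits 6 15 -> bits=000010110010011101
After insert 'eel': sets bits 1 10 11 -> bits=010010110011011101

Answer: 010010110011011101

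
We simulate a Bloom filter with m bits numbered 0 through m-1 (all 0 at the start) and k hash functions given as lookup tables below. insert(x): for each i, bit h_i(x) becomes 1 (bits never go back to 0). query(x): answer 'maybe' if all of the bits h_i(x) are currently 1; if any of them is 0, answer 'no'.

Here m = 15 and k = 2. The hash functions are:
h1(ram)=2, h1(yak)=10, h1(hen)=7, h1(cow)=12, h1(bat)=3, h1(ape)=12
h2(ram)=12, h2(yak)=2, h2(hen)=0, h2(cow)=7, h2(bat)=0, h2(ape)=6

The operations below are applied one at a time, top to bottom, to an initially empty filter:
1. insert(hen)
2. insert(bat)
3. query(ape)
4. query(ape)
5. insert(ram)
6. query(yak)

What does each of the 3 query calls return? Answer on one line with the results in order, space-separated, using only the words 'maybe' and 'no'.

Start: bits=000000000000000
Op 1: insert hen -> sets bits 0 7 -> bits=100000010000000
Op 2: insert bat -> sets bits 0 3 -> bits=100100010000000
Op 3: query ape -> checks bit6=0, bit12=0 (has a 0) -> no
Op 4: query ape -> checks bit6=0, bit12=0 (has a 0) -> no
Op 5: insert ram -> sets bits 2 12 -> bits=101100010000100
Op 6: query yak -> checks bit2=1, bit10=0 (has a 0) -> no
Query results in order: no no no

Answer: no no no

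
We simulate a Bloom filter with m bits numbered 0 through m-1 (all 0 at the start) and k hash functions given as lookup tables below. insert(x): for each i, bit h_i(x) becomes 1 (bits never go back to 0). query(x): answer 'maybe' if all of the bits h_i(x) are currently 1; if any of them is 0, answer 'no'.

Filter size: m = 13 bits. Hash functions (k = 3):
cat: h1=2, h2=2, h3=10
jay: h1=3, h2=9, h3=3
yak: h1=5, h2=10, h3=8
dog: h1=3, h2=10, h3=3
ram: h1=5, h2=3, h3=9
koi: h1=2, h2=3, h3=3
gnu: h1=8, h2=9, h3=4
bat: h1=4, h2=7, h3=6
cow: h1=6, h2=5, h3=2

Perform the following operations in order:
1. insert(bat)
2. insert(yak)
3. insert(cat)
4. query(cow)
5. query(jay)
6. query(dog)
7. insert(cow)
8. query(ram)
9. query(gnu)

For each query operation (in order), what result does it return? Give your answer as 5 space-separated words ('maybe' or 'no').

Answer: maybe no no no no

Derivation:
Start: bits=0000000000000
Op 1: insert bat -> sets bits 4 6 7 -> bits=0000101100000
Op 2: insert yak -> sets bits 5 8 10 -> bits=0000111110100
Op 3: insert cat -> sets bits 2 10 -> bits=0010111110100
Op 4: query cow -> checks bit2=1, bit5=1, bit6=1 (all 1) -> maybe
Op 5: query jay -> checks bit3=0, bit9=0 (has a 0) -> no
Op 6: query dog -> checks bit3=0, bit10=1 (has a 0) -> no
Op 7: insert cow -> sets bits 2 5 6 -> bits=0010111110100
Op 8: query ram -> checks bit3=0, bit5=1, bit9=0 (has a 0) -> no
Op 9: query gnu -> checks bit4=1, bit8=1, bit9=0 (has a 0) -> no
Query results in order: maybe no no no no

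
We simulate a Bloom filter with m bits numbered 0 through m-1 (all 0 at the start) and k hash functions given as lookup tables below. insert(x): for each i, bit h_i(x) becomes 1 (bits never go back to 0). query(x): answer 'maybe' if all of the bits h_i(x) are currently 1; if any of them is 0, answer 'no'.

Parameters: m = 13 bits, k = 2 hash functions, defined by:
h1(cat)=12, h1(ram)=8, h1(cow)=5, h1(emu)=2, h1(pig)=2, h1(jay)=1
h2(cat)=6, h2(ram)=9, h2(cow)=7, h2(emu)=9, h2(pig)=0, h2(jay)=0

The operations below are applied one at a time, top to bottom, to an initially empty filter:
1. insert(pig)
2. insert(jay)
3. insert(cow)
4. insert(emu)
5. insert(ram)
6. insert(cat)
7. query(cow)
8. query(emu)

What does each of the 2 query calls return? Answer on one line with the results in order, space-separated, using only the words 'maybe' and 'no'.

Start: bits=0000000000000
Op 1: insert pig -> sets bits 0 2 -> bits=1010000000000
Op 2: insert jay -> sets bits 0 1 -> bits=1110000000000
Op 3: insert cow -> sets bits 5 7 -> bits=1110010100000
Op 4: insert emu -> sets bits 2 9 -> bits=1110010101000
Op 5: insert ram -> sets bits 8 9 -> bits=1110010111000
Op 6: insert cat -> sets bits 6 12 -> bits=1110011111001
Op 7: query cow -> checks bit5=1, bit7=1 (all 1) -> maybe
Op 8: query emu -> checks bit2=1, bit9=1 (all 1) -> maybe
Query results in order: maybe maybe

Answer: maybe maybe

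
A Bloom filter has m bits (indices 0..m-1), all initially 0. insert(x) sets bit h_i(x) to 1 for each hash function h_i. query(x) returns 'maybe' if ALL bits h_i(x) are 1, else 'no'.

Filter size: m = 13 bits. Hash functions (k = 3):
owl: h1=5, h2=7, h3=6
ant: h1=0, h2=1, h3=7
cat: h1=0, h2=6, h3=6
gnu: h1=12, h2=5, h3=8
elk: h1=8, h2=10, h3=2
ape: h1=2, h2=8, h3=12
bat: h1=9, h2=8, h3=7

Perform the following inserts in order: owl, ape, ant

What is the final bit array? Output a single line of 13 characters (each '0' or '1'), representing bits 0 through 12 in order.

Start: bits=0000000000000
After insert 'owl': sets bits 5 6 7 -> bits=0000011100000
After insert 'ape': sets bits 2 8 12 -> bits=0010011110001
After insert 'ant': sets bits 0 1 7 -> bits=1110011110001

Answer: 1110011110001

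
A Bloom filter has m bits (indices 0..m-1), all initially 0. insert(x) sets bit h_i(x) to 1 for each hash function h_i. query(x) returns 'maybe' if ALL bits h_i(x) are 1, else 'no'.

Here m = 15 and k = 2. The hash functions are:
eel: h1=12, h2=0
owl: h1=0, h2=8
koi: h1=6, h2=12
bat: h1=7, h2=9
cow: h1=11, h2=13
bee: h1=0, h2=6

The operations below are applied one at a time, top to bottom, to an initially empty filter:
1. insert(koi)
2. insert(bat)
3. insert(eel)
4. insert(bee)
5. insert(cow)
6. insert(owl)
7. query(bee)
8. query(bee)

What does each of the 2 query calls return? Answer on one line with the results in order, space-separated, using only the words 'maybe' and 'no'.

Start: bits=000000000000000
Op 1: insert koi -> sets bits 6 12 -> bits=000000100000100
Op 2: insert bat -> sets bits 7 9 -> bits=000000110100100
Op 3: insert eel -> sets bits 0 12 -> bits=100000110100100
Op 4: insert bee -> sets bits 0 6 -> bits=100000110100100
Op 5: insert cow -> sets bits 11 13 -> bits=100000110101110
Op 6: insert owl -> sets bits 0 8 -> bits=100000111101110
Op 7: query bee -> checks bit0=1, bit6=1 (all 1) -> maybe
Op 8: query bee -> checks bit0=1, bit6=1 (all 1) -> maybe
Query results in order: maybe maybe

Answer: maybe maybe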